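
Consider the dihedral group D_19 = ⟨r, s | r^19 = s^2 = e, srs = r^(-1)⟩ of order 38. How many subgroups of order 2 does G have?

19

|G| = 38 and 2 | 38, so subgroups of order 2 are possible by Lagrange.
The subgroups of order 2 are: {e, r^10s}; {e, r^11s}; {e, r^12s}; {e, r^13s}; … (19 in all).
So G has 19 subgroups of order 2.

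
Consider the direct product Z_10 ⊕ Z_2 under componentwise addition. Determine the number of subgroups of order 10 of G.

3

|G| = 20 and 10 | 20, so subgroups of order 10 are possible by Lagrange.
The subgroups of order 10 are: {(0,0), (0,1), (2,0), (2,1), (4,0), (4,1), (6,0), (6,1), (8,0), (8,1)}; {(0,0), (1,0), (2,0), (3,0), (4,0), (5,0), (6,0), (7,0), (8,0), (9,0)}; {(0,0), (1,1), (2,0), (3,1), (4,0), (5,1), (6,0), (7,1), (8,0), (9,1)}.
So G has 3 subgroups of order 10.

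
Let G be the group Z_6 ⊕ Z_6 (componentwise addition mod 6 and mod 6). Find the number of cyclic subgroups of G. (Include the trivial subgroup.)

20

Each element a generates a cyclic subgroup ⟨a⟩; distinct elements may generate the same one (a cyclic group of order d has φ(d) generators).
Cyclic subgroups by order — order 1: 1; order 2: 3; order 3: 4; order 6: 12.
Total: 20.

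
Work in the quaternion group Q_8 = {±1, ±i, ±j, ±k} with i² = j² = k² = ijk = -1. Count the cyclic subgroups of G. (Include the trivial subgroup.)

5

Group the elements of G by the cyclic subgroup they generate; each cyclic subgroup of order d accounts for φ(d) elements.
Cyclic subgroups by order — order 1: 1; order 2: 1; order 4: 3.
Total: 5.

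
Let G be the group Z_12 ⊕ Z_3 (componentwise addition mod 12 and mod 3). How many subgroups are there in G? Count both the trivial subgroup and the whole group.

18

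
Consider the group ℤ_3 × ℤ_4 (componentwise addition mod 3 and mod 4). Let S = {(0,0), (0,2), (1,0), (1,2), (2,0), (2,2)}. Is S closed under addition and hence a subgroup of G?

|S| = 6 divides |G| = 12, consistent with Lagrange.
S contains the identity, every element's inverse is in S, and S is closed under +: it is a subgroup.
In fact S = ⟨(1,2)⟩.

Yes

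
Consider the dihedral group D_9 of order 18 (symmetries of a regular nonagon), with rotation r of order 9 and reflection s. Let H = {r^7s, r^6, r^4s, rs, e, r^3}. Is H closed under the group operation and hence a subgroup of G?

Yes

|H| = 6 divides |G| = 18, consistent with Lagrange.
H contains the identity, every element's inverse is in H, and H is closed under ·: it is a subgroup.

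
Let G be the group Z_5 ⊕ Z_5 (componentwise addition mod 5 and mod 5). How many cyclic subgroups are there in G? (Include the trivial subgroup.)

Each element a generates a cyclic subgroup ⟨a⟩; distinct elements may generate the same one (a cyclic group of order d has φ(d) generators).
Cyclic subgroups by order — order 1: 1; order 5: 6.
Total: 7.

7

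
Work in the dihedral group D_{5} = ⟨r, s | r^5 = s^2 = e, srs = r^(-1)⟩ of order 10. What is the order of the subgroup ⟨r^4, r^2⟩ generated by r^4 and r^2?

|⟨r^4⟩| = 5 and |⟨r^2⟩| = 5, so |H| is a multiple of lcm(5, 5) = 5 and divides |G| = 10.
Closing under the operation: H = {e, r, r^2, r^3, r^4}, so |H| = 5.

5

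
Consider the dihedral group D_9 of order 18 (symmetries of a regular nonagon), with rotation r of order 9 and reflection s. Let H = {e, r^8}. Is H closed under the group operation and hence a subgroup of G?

r^8 ∈ H but its inverse r ∉ H, so H is not a subgroup.

No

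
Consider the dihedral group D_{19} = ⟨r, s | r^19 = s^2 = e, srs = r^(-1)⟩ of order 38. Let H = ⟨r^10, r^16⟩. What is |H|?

19

|⟨r^10⟩| = 19 and |⟨r^16⟩| = 19, so |H| is a multiple of lcm(19, 19) = 19 and divides |G| = 38.
Closing under the operation: H = {e, r, r^2, r^3, r^4, r^5, r^6, r^7, r^8, r^9, r^10, r^11, r^12, r^13, r^14, r^15, r^16, r^17, r^18}, so |H| = 19.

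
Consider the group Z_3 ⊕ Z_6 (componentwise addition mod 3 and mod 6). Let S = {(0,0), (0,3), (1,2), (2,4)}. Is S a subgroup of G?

No

|S| = 4 does not divide |G| = 18, so by Lagrange S is not a subgroup.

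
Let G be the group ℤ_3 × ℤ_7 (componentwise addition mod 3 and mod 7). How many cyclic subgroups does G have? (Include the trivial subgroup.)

4

Group the elements of G by the cyclic subgroup they generate; each cyclic subgroup of order d accounts for φ(d) elements.
Cyclic subgroups by order — order 1: 1; order 3: 1; order 7: 1; order 21: 1.
Total: 4.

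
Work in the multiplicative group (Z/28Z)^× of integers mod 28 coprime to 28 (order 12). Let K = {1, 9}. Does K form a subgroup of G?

No

9 ∈ K but its inverse 25 ∉ K, so K is not a subgroup.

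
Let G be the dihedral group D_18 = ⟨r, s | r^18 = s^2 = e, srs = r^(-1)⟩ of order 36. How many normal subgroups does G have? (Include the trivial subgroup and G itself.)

G has 45 subgroups. Checking conjugation-invariance by order — order 1: 1/1 normal; order 2: 1/19 normal; order 3: 1/1 normal; order 4: 0/9 normal; order 6: 1/7 normal; order 9: 1/1 normal; order 12: 0/3 normal; order 18: 3/3 normal; order 36: 1/1 normal.
Total normal subgroups: 9.

9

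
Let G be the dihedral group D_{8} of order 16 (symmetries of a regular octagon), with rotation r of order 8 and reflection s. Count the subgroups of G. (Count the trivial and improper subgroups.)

|G| = 16, so by Lagrange every subgroup order divides 16. Divisors: 1, 2, 4, 8, 16.
Subgroups by order — order 1: 1; order 2: 9; order 4: 5; order 8: 3; order 16: 1.
Total: 1 + 9 + 5 + 3 + 1 = 19.

19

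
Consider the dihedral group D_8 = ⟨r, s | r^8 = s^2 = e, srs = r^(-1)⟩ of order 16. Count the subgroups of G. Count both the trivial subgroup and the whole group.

19

|G| = 16, so by Lagrange every subgroup order divides 16. Divisors: 1, 2, 4, 8, 16.
Subgroups by order — order 1: 1; order 2: 9; order 4: 5; order 8: 3; order 16: 1.
Total: 1 + 9 + 5 + 3 + 1 = 19.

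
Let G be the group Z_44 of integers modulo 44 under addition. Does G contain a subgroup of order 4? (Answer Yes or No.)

4 | 44. A subgroup of order 4 is {0, 11, 22, 33}.

Yes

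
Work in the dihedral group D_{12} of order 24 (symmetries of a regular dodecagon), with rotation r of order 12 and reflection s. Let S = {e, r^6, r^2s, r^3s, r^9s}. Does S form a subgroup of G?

|S| = 5 does not divide |G| = 24, so by Lagrange S is not a subgroup.

No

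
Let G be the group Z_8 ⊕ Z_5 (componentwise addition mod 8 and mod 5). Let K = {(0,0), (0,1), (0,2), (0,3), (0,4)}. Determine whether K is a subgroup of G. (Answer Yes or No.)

Yes

|K| = 5 divides |G| = 40, consistent with Lagrange.
K contains the identity, every element's inverse is in K, and K is closed under +: it is a subgroup.
In fact K = ⟨(0,1)⟩.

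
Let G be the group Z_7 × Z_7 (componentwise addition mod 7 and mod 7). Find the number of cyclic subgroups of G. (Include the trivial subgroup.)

9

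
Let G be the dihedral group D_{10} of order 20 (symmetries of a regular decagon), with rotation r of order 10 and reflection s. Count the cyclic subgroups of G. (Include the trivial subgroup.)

Group the elements of G by the cyclic subgroup they generate; each cyclic subgroup of order d accounts for φ(d) elements.
Cyclic subgroups by order — order 1: 1; order 2: 11; order 5: 1; order 10: 1.
Total: 14.

14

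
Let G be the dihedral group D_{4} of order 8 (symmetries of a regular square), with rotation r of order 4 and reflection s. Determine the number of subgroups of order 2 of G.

|G| = 8 and 2 | 8, so subgroups of order 2 are possible by Lagrange.
The subgroups of order 2 are: {e, r^2}; {e, r^2s}; {e, r^3s}; {e, rs}; … (5 in all).
So G has 5 subgroups of order 2.

5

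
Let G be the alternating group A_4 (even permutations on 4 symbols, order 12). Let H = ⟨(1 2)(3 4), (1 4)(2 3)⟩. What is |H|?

4

|⟨(1 2)(3 4)⟩| = 2 and |⟨(1 4)(2 3)⟩| = 2, so |H| is a multiple of lcm(2, 2) = 2 and divides |G| = 12.
Closing under the operation: H = {e, (1 2)(3 4), (1 3)(2 4), (1 4)(2 3)}, so |H| = 4.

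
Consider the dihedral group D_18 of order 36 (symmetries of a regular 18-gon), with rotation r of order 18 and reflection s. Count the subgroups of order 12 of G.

3

|G| = 36 and 12 | 36, so subgroups of order 12 are possible by Lagrange.
The subgroups of order 12 are: {e, r^3, r^6, r^9, r^12, r^15, rs, r^4s, r^7s, r^10s, r^13s, r^16s}; {e, r^3, r^6, r^9, r^12, r^15, r^2s, r^5s, r^8s, r^11s, r^14s, r^17s}; {e, r^3, r^6, r^9, r^12, r^15, s, r^3s, r^6s, r^9s, r^12s, r^15s}.
So G has 3 subgroups of order 12.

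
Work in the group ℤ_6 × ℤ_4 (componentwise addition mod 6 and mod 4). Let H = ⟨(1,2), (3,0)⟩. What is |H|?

12

|⟨(1,2)⟩| = 6 and |⟨(3,0)⟩| = 2, so |H| is a multiple of lcm(6, 2) = 6 and divides |G| = 24.
Closing under the operation: H = {(0,0), (0,2), (1,0), (1,2), (2,0), (2,2), (3,0), (3,2), (4,0), (4,2), (5,0), (5,2)}, so |H| = 12.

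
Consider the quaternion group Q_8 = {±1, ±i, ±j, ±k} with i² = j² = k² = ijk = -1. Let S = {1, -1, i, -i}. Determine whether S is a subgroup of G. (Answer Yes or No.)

|S| = 4 divides |G| = 8, consistent with Lagrange.
S contains the identity, every element's inverse is in S, and S is closed under ·: it is a subgroup.
In fact S = ⟨-i⟩.

Yes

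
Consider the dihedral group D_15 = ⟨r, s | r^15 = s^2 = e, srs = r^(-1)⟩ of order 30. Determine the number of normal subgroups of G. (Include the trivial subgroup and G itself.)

G has 28 subgroups. Checking conjugation-invariance by order — order 1: 1/1 normal; order 2: 0/15 normal; order 3: 1/1 normal; order 5: 1/1 normal; order 6: 0/5 normal; order 10: 0/3 normal; order 15: 1/1 normal; order 30: 1/1 normal.
Total normal subgroups: 5.

5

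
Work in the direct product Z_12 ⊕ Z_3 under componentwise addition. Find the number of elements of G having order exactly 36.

0

An element (a,b) has order lcm(ord(a), ord(b)); count pairs with lcm equal to 36.
Enumerating gives 0 such elements.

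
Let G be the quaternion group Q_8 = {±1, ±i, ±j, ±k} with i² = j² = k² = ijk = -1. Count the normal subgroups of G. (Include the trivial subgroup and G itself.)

6

G has 6 subgroups. Checking conjugation-invariance by order — order 1: 1/1 normal; order 2: 1/1 normal; order 4: 3/3 normal; order 8: 1/1 normal.
Total normal subgroups: 6.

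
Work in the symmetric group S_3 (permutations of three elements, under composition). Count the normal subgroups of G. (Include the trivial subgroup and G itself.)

3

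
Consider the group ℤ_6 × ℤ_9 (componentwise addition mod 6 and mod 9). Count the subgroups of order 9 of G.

|G| = 54 and 9 | 54, so subgroups of order 9 are possible by Lagrange.
The subgroups of order 9 are: {(0,0), (0,1), (0,2), (0,3), (0,4), (0,5), (0,6), (0,7), (0,8)}; {(0,0), (0,3), (0,6), (2,0), (2,3), (2,6), (4,0), (4,3), (4,6)}; {(0,0), (0,3), (0,6), (2,1), (2,4), (2,7), (4,2), (4,5), (4,8)}; {(0,0), (0,3), (0,6), (2,2), (2,5), (2,8), (4,1), (4,4), (4,7)}.
So G has 4 subgroups of order 9.

4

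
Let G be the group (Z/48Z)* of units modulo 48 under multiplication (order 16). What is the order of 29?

Compute successive powers of 29 mod 48: 29, 25, 5, 1; 29^4 ≡ 1 (mod 48).
So |⟨29⟩| = 4.

4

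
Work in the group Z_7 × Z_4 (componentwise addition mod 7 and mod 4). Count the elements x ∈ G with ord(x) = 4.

2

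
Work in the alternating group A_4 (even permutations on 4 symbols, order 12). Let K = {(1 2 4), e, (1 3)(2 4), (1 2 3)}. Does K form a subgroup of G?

No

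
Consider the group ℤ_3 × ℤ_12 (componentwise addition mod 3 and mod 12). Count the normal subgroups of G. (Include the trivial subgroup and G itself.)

18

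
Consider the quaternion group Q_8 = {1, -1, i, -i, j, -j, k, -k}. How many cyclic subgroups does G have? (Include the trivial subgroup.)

5

A cyclic subgroup of order d is generated by each of its φ(d) elements of order d, so the cyclic subgroups of order d number (#elements of order d)/φ(d).
Cyclic subgroups by order — order 1: 1; order 2: 1; order 4: 3.
Total: 5.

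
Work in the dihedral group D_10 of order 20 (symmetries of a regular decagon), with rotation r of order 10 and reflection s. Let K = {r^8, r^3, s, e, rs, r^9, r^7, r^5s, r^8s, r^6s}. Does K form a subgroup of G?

No

r^9 ∈ K but its inverse r ∉ K, so K is not a subgroup.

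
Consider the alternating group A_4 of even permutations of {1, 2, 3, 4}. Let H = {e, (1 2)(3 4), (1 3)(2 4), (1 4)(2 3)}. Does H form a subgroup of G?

Yes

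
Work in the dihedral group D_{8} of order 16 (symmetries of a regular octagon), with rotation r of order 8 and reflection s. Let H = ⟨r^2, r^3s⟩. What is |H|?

|⟨r^2⟩| = 4 and |⟨r^3s⟩| = 2, so |H| is a multiple of lcm(4, 2) = 4 and divides |G| = 16.
Closing under the operation: H = {e, r^2, r^4, r^6, rs, r^3s, r^5s, r^7s}, so |H| = 8.

8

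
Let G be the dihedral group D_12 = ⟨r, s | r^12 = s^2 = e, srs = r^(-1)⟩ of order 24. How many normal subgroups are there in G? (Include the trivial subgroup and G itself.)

9

G has 34 subgroups. Checking conjugation-invariance by order — order 1: 1/1 normal; order 2: 1/13 normal; order 3: 1/1 normal; order 4: 1/7 normal; order 6: 1/5 normal; order 8: 0/3 normal; order 12: 3/3 normal; order 24: 1/1 normal.
Total normal subgroups: 9.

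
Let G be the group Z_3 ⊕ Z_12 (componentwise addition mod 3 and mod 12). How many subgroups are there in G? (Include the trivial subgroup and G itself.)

|G| = 36, so by Lagrange every subgroup order divides 36. Divisors: 1, 2, 3, 4, 6, 9, 12, 18, 36.
Subgroups by order — order 1: 1; order 2: 1; order 3: 4; order 4: 1; order 6: 4; order 9: 1; order 12: 4; order 18: 1; order 36: 1.
Total: 1 + 1 + 4 + 1 + 4 + 1 + 4 + 1 + 1 = 18.

18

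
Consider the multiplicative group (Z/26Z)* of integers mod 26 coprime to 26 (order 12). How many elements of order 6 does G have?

2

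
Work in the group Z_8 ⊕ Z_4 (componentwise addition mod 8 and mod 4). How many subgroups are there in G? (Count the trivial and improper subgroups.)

|G| = 32, so by Lagrange every subgroup order divides 32. Divisors: 1, 2, 4, 8, 16, 32.
Subgroups by order — order 1: 1; order 2: 3; order 4: 7; order 8: 7; order 16: 3; order 32: 1.
Total: 1 + 3 + 7 + 7 + 3 + 1 = 22.

22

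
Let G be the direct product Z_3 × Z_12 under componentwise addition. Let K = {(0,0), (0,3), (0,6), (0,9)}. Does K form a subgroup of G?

|K| = 4 divides |G| = 36, consistent with Lagrange.
K contains the identity, every element's inverse is in K, and K is closed under +: it is a subgroup.
In fact K = ⟨(0,3)⟩.

Yes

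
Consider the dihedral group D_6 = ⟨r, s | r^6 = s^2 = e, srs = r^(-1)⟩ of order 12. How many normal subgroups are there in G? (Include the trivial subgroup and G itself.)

7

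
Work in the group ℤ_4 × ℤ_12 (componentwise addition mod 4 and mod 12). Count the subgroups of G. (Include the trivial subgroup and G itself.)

|G| = 48, so by Lagrange every subgroup order divides 48. Divisors: 1, 2, 3, 4, 6, 8, 12, 16, 24, 48.
Subgroups by order — order 1: 1; order 2: 3; order 3: 1; order 4: 7; order 6: 3; order 8: 3; order 12: 7; order 16: 1; order 24: 3; order 48: 1.
Total: 1 + 3 + 1 + 7 + 3 + 3 + 7 + 1 + 3 + 1 = 30.

30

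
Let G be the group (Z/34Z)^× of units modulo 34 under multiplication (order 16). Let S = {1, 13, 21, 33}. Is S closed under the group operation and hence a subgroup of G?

Yes

|S| = 4 divides |G| = 16, consistent with Lagrange.
S contains the identity, every element's inverse is in S, and S is closed under ·: it is a subgroup.
In fact S = ⟨21⟩.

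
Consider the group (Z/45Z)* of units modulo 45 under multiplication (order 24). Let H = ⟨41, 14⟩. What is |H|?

12

|⟨41⟩| = 6 and |⟨14⟩| = 6, so |H| is a multiple of lcm(6, 6) = 6 and divides |G| = 24.
Closing under the operation: H = {1, 4, 11, 14, 16, 19, 26, 29, 31, 34, 41, 44}, so |H| = 12.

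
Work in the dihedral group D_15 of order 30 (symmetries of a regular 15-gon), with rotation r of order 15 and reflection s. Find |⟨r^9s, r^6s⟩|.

10

|⟨r^9s⟩| = 2 and |⟨r^6s⟩| = 2, so |H| is a multiple of lcm(2, 2) = 2 and divides |G| = 30.
Closing under the operation: H = {e, r^3, r^6, r^9, r^12, s, r^3s, r^6s, r^9s, r^12s}, so |H| = 10.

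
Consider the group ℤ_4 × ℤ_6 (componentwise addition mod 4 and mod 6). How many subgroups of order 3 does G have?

|G| = 24 and 3 | 24, so subgroups of order 3 are possible by Lagrange.
The subgroups of order 3 are: {(0,0), (0,2), (0,4)}.
So G has 1 subgroup of order 3.

1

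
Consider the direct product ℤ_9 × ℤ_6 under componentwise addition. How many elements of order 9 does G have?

18

An element (a,b) has order lcm(ord(a), ord(b)); count pairs with lcm equal to 9.
Enumerating gives 18 such elements.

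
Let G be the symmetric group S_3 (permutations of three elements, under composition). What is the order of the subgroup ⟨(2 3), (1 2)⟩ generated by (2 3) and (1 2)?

6

|⟨(2 3)⟩| = 2 and |⟨(1 2)⟩| = 2, so |H| is a multiple of lcm(2, 2) = 2 and divides |G| = 6.
Closing {(2 3), (1 2)} under the group operation gives all of G, so |H| = 6.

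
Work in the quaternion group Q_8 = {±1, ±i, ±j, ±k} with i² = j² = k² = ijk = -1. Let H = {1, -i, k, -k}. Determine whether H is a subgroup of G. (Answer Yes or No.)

No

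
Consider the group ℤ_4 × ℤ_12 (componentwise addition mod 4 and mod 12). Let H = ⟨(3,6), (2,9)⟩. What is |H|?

|⟨(3,6)⟩| = 4 and |⟨(2,9)⟩| = 4, so |H| is a multiple of lcm(4, 4) = 4 and divides |G| = 48.
Closing under the operation: H = {(0,0), (0,3), (0,6), (0,9), (1,0), (1,3), (1,6), (1,9), (2,0), (2,3), (2,6), (2,9), (3,0), (3,3), (3,6), (3,9)}, so |H| = 16.

16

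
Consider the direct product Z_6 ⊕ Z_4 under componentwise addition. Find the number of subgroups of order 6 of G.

|G| = 24 and 6 | 24, so subgroups of order 6 are possible by Lagrange.
The subgroups of order 6 are: {(0,0), (0,2), (2,0), (2,2), (4,0), (4,2)}; {(0,0), (1,0), (2,0), (3,0), (4,0), (5,0)}; {(0,0), (1,2), (2,0), (3,2), (4,0), (5,2)}.
So G has 3 subgroups of order 6.

3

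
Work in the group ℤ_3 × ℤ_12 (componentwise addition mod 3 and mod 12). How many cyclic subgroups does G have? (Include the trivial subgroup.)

A cyclic subgroup of order d is generated by each of its φ(d) elements of order d, so the cyclic subgroups of order d number (#elements of order d)/φ(d).
Cyclic subgroups by order — order 1: 1; order 2: 1; order 3: 4; order 4: 1; order 6: 4; order 12: 4.
Total: 15.

15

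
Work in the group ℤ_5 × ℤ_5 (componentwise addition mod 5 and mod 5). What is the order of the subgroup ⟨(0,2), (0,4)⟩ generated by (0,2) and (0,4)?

|⟨(0,2)⟩| = 5 and |⟨(0,4)⟩| = 5, so |H| is a multiple of lcm(5, 5) = 5 and divides |G| = 25.
Closing under the operation: H = {(0,0), (0,1), (0,2), (0,3), (0,4)}, so |H| = 5.

5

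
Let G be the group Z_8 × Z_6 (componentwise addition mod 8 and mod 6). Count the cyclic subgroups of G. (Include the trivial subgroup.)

16

A cyclic subgroup of order d is generated by each of its φ(d) elements of order d, so the cyclic subgroups of order d number (#elements of order d)/φ(d).
Cyclic subgroups by order — order 1: 1; order 2: 3; order 3: 1; order 4: 2; order 6: 3; order 8: 2; order 12: 2; order 24: 2.
Total: 16.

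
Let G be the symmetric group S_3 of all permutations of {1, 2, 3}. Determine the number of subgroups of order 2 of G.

3

|G| = 6 and 2 | 6, so subgroups of order 2 are possible by Lagrange.
The subgroups of order 2 are: {e, (1 2)}; {e, (1 3)}; {e, (2 3)}.
So G has 3 subgroups of order 2.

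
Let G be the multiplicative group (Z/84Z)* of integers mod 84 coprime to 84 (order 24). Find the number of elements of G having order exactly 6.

Enumerating element orders in G gives 14 elements of order 6.

14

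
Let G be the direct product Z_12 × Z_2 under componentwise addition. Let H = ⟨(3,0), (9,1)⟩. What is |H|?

8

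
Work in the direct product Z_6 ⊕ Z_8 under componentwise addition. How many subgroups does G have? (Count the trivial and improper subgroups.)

22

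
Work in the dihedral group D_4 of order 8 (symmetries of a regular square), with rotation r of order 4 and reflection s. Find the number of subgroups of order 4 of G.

3

|G| = 8 and 4 | 8, so subgroups of order 4 are possible by Lagrange.
The subgroups of order 4 are: {e, r, r^2, r^3}; {e, r^2, s, r^2s}; {e, r^2, rs, r^3s}.
So G has 3 subgroups of order 4.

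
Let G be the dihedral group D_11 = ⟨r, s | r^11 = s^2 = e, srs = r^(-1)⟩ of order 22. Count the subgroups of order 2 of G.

11

|G| = 22 and 2 | 22, so subgroups of order 2 are possible by Lagrange.
The subgroups of order 2 are: {e, r^10s}; {e, r^2s}; {e, r^3s}; {e, r^4s}; … (11 in all).
So G has 11 subgroups of order 2.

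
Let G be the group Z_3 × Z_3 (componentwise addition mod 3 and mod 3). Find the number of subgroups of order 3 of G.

4

|G| = 9 and 3 | 9, so subgroups of order 3 are possible by Lagrange.
The subgroups of order 3 are: {(0,0), (0,1), (0,2)}; {(0,0), (1,0), (2,0)}; {(0,0), (1,1), (2,2)}; {(0,0), (1,2), (2,1)}.
So G has 4 subgroups of order 3.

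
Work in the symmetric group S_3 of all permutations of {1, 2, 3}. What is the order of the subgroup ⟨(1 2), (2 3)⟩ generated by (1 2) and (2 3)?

6

|⟨(1 2)⟩| = 2 and |⟨(2 3)⟩| = 2, so |H| is a multiple of lcm(2, 2) = 2 and divides |G| = 6.
Closing {(1 2), (2 3)} under the group operation gives all of G, so |H| = 6.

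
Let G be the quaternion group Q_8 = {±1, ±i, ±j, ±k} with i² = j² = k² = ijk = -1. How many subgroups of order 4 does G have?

3

|G| = 8 and 4 | 8, so subgroups of order 4 are possible by Lagrange.
The subgroups of order 4 are: {1, -1, i, -i}; {1, -1, j, -j}; {1, -1, k, -k}.
So G has 3 subgroups of order 4.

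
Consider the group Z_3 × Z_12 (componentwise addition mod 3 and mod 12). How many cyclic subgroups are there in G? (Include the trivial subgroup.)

15

Group the elements of G by the cyclic subgroup they generate; each cyclic subgroup of order d accounts for φ(d) elements.
Cyclic subgroups by order — order 1: 1; order 2: 1; order 3: 4; order 4: 1; order 6: 4; order 12: 4.
Total: 15.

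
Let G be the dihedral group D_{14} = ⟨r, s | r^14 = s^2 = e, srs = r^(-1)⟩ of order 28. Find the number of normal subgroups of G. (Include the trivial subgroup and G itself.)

7

G has 28 subgroups. Checking conjugation-invariance by order — order 1: 1/1 normal; order 2: 1/15 normal; order 4: 0/7 normal; order 7: 1/1 normal; order 14: 3/3 normal; order 28: 1/1 normal.
Total normal subgroups: 7.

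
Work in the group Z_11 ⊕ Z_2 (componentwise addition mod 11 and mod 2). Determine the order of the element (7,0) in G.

The order of (7,0) in Z_11 × Z_2 is lcm(ord(7) in Z_11, ord(0) in Z_2).
ord(7) = 11 and ord(0) = 1, so |⟨(7,0)⟩| = lcm(11, 1) = 11.

11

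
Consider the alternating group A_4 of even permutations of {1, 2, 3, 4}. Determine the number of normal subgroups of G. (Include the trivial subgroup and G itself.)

G has 10 subgroups. Checking conjugation-invariance by order — order 1: 1/1 normal; order 2: 0/3 normal; order 3: 0/4 normal; order 4: 1/1 normal; order 12: 1/1 normal.
Total normal subgroups: 3.

3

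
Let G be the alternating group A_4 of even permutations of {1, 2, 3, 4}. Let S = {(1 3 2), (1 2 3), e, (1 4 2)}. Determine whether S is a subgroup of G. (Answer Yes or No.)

No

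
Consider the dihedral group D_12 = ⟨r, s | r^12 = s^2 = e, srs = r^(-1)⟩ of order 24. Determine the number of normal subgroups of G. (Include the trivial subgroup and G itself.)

9

G has 34 subgroups. Checking conjugation-invariance by order — order 1: 1/1 normal; order 2: 1/13 normal; order 3: 1/1 normal; order 4: 1/7 normal; order 6: 1/5 normal; order 8: 0/3 normal; order 12: 3/3 normal; order 24: 1/1 normal.
Total normal subgroups: 9.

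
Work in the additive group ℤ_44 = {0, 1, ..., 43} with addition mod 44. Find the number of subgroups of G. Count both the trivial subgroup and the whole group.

A cyclic group of order 44 has exactly one subgroup for each divisor of 44.
Divisors of 44: 1, 2, 4, 11, 22, 44.
So ℤ_44 has 6 subgroups.

6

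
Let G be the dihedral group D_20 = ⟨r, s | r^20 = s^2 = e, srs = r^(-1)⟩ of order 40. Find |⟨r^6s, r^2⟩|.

|⟨r^6s⟩| = 2 and |⟨r^2⟩| = 10, so |H| is a multiple of lcm(2, 10) = 10 and divides |G| = 40.
Closing under the operation: H = {e, r^2, r^4, r^6, r^8, r^10, r^12, r^14, r^16, r^18, s, r^2s, r^4s, r^6s, r^8s, r^10s, r^12s, r^14s, r^16s, r^18s}, so |H| = 20.

20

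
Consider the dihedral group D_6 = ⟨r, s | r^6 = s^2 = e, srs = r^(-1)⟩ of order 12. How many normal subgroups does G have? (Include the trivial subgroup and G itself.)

7

G has 16 subgroups. Checking conjugation-invariance by order — order 1: 1/1 normal; order 2: 1/7 normal; order 3: 1/1 normal; order 4: 0/3 normal; order 6: 3/3 normal; order 12: 1/1 normal.
Total normal subgroups: 7.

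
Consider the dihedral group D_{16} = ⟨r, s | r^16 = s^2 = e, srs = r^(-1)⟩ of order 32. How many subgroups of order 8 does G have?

5

|G| = 32 and 8 | 32, so subgroups of order 8 are possible by Lagrange.
The subgroups of order 8 are: {e, r^2, r^4, r^6, r^8, r^10, r^12, r^14}; {e, r^4, r^8, r^12, r^2s, r^6s, r^10s, r^14s}; {e, r^4, r^8, r^12, r^3s, r^7s, r^11s, r^15s}; {e, r^4, r^8, r^12, s, r^4s, r^8s, r^12s}; … (5 in all).
So G has 5 subgroups of order 8.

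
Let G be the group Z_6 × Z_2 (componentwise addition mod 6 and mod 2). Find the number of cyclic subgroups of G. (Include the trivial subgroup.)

Each element a generates a cyclic subgroup ⟨a⟩; distinct elements may generate the same one (a cyclic group of order d has φ(d) generators).
Cyclic subgroups by order — order 1: 1; order 2: 3; order 3: 1; order 6: 3.
Total: 8.

8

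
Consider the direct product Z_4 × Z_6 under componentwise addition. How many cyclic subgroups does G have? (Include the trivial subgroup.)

12

A cyclic subgroup of order d is generated by each of its φ(d) elements of order d, so the cyclic subgroups of order d number (#elements of order d)/φ(d).
Cyclic subgroups by order — order 1: 1; order 2: 3; order 3: 1; order 4: 2; order 6: 3; order 12: 2.
Total: 12.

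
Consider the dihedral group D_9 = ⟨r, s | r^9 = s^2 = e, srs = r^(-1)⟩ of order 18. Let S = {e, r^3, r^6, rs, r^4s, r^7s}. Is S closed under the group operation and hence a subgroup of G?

|S| = 6 divides |G| = 18, consistent with Lagrange.
S contains the identity, every element's inverse is in S, and S is closed under ·: it is a subgroup.

Yes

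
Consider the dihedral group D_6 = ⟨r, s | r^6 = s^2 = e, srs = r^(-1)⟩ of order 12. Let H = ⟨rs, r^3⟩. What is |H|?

4

|⟨rs⟩| = 2 and |⟨r^3⟩| = 2, so |H| is a multiple of lcm(2, 2) = 2 and divides |G| = 12.
Closing under the operation: H = {e, r^3, rs, r^4s}, so |H| = 4.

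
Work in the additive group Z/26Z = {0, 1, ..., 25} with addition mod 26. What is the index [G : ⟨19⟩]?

|⟨19⟩| = 26 and |G| = 26.
By Lagrange, [G : H] = |G|/|H| = 26/26 = 1.

1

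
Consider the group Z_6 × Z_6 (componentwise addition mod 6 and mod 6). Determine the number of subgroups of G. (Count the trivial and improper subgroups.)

|G| = 36, so by Lagrange every subgroup order divides 36. Divisors: 1, 2, 3, 4, 6, 9, 12, 18, 36.
Subgroups by order — order 1: 1; order 2: 3; order 3: 4; order 4: 1; order 6: 12; order 9: 1; order 12: 4; order 18: 3; order 36: 1.
Total: 1 + 3 + 4 + 1 + 12 + 1 + 4 + 3 + 1 = 30.

30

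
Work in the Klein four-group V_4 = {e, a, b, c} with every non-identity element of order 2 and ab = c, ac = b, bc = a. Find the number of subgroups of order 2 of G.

|G| = 4 and 2 | 4, so subgroups of order 2 are possible by Lagrange.
The subgroups of order 2 are: {e, a}; {e, b}; {e, c}.
So G has 3 subgroups of order 2.

3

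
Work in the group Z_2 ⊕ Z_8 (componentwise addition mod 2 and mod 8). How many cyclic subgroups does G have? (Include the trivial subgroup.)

A cyclic subgroup of order d is generated by each of its φ(d) elements of order d, so the cyclic subgroups of order d number (#elements of order d)/φ(d).
Cyclic subgroups by order — order 1: 1; order 2: 3; order 4: 2; order 8: 2.
Total: 8.

8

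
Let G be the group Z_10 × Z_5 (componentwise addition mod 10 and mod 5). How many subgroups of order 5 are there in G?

|G| = 50 and 5 | 50, so subgroups of order 5 are possible by Lagrange.
The subgroups of order 5 are: {(0,0), (0,1), (0,2), (0,3), (0,4)}; {(0,0), (2,0), (4,0), (6,0), (8,0)}; {(0,0), (2,1), (4,2), (6,3), (8,4)}; {(0,0), (2,2), (4,4), (6,1), (8,3)}; … (6 in all).
So G has 6 subgroups of order 5.

6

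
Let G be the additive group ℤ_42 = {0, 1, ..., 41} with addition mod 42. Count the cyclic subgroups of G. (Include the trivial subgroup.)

8

A cyclic subgroup of order d is generated by each of its φ(d) elements of order d, so the cyclic subgroups of order d number (#elements of order d)/φ(d).
Cyclic subgroups by order — order 1: 1; order 2: 1; order 3: 1; order 6: 1; order 7: 1; order 14: 1; order 21: 1; order 42: 1.
Total: 8.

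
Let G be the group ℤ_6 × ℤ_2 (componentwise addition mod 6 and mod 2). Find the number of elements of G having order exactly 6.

An element (a,b) has order lcm(ord(a), ord(b)); count pairs with lcm equal to 6.
Enumerating gives 6 such elements.

6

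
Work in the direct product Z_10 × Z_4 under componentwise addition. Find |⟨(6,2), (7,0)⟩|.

|⟨(6,2)⟩| = 10 and |⟨(7,0)⟩| = 10, so |H| is a multiple of lcm(10, 10) = 10 and divides |G| = 40.
Closing under the operation: H = {(0,0), (0,2), (1,0), (1,2), (2,0), (2,2), (3,0), (3,2), (4,0), (4,2), (5,0), (5,2), (6,0), (6,2), (7,0), (7,2), (8,0), (8,2), (9,0), (9,2)}, so |H| = 20.

20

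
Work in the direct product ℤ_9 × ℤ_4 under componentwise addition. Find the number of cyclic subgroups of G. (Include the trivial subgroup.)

Group the elements of G by the cyclic subgroup they generate; each cyclic subgroup of order d accounts for φ(d) elements.
Cyclic subgroups by order — order 1: 1; order 2: 1; order 3: 1; order 4: 1; order 6: 1; order 9: 1; order 12: 1; order 18: 1; order 36: 1.
Total: 9.

9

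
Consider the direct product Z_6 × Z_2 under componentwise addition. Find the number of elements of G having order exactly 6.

An element (a,b) has order lcm(ord(a), ord(b)); count pairs with lcm equal to 6.
Enumerating gives 6 such elements.

6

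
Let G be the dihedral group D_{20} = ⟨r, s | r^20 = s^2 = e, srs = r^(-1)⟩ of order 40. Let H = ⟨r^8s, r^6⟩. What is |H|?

|⟨r^8s⟩| = 2 and |⟨r^6⟩| = 10, so |H| is a multiple of lcm(2, 10) = 10 and divides |G| = 40.
Closing under the operation: H = {e, r^2, r^4, r^6, r^8, r^10, r^12, r^14, r^16, r^18, s, r^2s, r^4s, r^6s, r^8s, r^10s, r^12s, r^14s, r^16s, r^18s}, so |H| = 20.

20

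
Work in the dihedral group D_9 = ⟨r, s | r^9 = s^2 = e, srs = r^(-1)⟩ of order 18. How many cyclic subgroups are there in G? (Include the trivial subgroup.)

A cyclic subgroup of order d is generated by each of its φ(d) elements of order d, so the cyclic subgroups of order d number (#elements of order d)/φ(d).
Cyclic subgroups by order — order 1: 1; order 2: 9; order 3: 1; order 9: 1.
Total: 12.

12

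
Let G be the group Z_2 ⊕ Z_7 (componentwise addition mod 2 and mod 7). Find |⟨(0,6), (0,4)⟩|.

|⟨(0,6)⟩| = 7 and |⟨(0,4)⟩| = 7, so |H| is a multiple of lcm(7, 7) = 7 and divides |G| = 14.
Closing under the operation: H = {(0,0), (0,1), (0,2), (0,3), (0,4), (0,5), (0,6)}, so |H| = 7.

7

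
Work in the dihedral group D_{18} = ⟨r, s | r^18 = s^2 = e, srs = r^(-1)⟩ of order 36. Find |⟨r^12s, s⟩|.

6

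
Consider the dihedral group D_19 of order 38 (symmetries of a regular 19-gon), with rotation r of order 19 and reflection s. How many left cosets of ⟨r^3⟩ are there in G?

2

|⟨r^3⟩| = 19 and |G| = 38.
By Lagrange, [G : H] = |G|/|H| = 38/19 = 2.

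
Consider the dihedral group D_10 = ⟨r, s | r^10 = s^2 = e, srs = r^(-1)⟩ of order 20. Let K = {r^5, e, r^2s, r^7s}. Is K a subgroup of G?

|K| = 4 divides |G| = 20, consistent with Lagrange.
K contains the identity, every element's inverse is in K, and K is closed under ·: it is a subgroup.

Yes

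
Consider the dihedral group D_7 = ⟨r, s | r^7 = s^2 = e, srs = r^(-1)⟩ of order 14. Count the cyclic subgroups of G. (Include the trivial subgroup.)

A cyclic subgroup of order d is generated by each of its φ(d) elements of order d, so the cyclic subgroups of order d number (#elements of order d)/φ(d).
Cyclic subgroups by order — order 1: 1; order 2: 7; order 7: 1.
Total: 9.

9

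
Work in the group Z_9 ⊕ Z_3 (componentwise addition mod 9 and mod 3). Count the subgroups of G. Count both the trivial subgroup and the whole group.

10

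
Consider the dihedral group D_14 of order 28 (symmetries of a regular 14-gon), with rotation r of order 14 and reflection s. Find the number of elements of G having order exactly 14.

6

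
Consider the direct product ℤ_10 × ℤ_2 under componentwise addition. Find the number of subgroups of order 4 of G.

1

|G| = 20 and 4 | 20, so subgroups of order 4 are possible by Lagrange.
The subgroups of order 4 are: {(0,0), (0,1), (5,0), (5,1)}.
So G has 1 subgroup of order 4.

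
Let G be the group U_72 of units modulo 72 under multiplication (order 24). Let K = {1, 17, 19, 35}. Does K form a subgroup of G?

Yes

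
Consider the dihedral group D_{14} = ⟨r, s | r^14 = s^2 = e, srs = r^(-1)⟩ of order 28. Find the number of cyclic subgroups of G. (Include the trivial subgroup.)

18

Each element a generates a cyclic subgroup ⟨a⟩; distinct elements may generate the same one (a cyclic group of order d has φ(d) generators).
Cyclic subgroups by order — order 1: 1; order 2: 15; order 7: 1; order 14: 1.
Total: 18.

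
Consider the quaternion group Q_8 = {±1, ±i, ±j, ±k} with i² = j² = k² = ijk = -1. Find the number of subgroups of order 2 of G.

1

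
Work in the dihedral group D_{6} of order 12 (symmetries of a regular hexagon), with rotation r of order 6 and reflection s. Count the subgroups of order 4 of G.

3

|G| = 12 and 4 | 12, so subgroups of order 4 are possible by Lagrange.
The subgroups of order 4 are: {e, r^3, r^2s, r^5s}; {e, r^3, s, r^3s}; {e, r^3, rs, r^4s}.
So G has 3 subgroups of order 4.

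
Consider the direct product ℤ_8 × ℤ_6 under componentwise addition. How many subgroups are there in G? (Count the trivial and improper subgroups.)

22

|G| = 48, so by Lagrange every subgroup order divides 48. Divisors: 1, 2, 3, 4, 6, 8, 12, 16, 24, 48.
Subgroups by order — order 1: 1; order 2: 3; order 3: 1; order 4: 3; order 6: 3; order 8: 3; order 12: 3; order 16: 1; order 24: 3; order 48: 1.
Total: 1 + 3 + 1 + 3 + 3 + 3 + 3 + 1 + 3 + 1 = 22.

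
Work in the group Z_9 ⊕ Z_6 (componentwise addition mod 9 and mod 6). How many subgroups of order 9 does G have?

|G| = 54 and 9 | 54, so subgroups of order 9 are possible by Lagrange.
The subgroups of order 9 are: {(0,0), (0,2), (0,4), (3,0), (3,2), (3,4), (6,0), (6,2), (6,4)}; {(0,0), (1,0), (2,0), (3,0), (4,0), (5,0), (6,0), (7,0), (8,0)}; {(0,0), (1,2), (2,4), (3,0), (4,2), (5,4), (6,0), (7,2), (8,4)}; {(0,0), (1,4), (2,2), (3,0), (4,4), (5,2), (6,0), (7,4), (8,2)}.
So G has 4 subgroups of order 9.

4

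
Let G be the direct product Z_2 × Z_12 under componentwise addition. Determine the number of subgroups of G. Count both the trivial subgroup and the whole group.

|G| = 24, so by Lagrange every subgroup order divides 24. Divisors: 1, 2, 3, 4, 6, 8, 12, 24.
Subgroups by order — order 1: 1; order 2: 3; order 3: 1; order 4: 3; order 6: 3; order 8: 1; order 12: 3; order 24: 1.
Total: 1 + 3 + 1 + 3 + 3 + 1 + 3 + 1 = 16.

16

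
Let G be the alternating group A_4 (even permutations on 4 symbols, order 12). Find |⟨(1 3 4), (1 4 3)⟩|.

|⟨(1 3 4)⟩| = 3 and |⟨(1 4 3)⟩| = 3, so |H| is a multiple of lcm(3, 3) = 3 and divides |G| = 12.
Closing under the operation: H = {e, (1 3 4), (1 4 3)}, so |H| = 3.

3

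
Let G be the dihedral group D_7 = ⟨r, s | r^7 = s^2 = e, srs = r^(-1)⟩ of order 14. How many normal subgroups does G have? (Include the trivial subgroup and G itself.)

G has 10 subgroups. Checking conjugation-invariance by order — order 1: 1/1 normal; order 2: 0/7 normal; order 7: 1/1 normal; order 14: 1/1 normal.
Total normal subgroups: 3.

3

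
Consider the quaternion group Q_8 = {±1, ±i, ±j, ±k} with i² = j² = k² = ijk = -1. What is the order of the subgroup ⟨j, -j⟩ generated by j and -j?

|⟨j⟩| = 4 and |⟨-j⟩| = 4, so |H| is a multiple of lcm(4, 4) = 4 and divides |G| = 8.
Closing under the operation: H = {1, -1, j, -j}, so |H| = 4.

4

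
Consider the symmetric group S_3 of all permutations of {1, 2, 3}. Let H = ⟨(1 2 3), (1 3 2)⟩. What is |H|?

|⟨(1 2 3)⟩| = 3 and |⟨(1 3 2)⟩| = 3, so |H| is a multiple of lcm(3, 3) = 3 and divides |G| = 6.
Closing under the operation: H = {e, (1 2 3), (1 3 2)}, so |H| = 3.

3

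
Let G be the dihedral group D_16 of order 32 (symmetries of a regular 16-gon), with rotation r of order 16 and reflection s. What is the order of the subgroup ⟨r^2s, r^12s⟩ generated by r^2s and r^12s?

16

|⟨r^2s⟩| = 2 and |⟨r^12s⟩| = 2, so |H| is a multiple of lcm(2, 2) = 2 and divides |G| = 32.
Closing under the operation: H = {e, r^2, r^4, r^6, r^8, r^10, r^12, r^14, s, r^2s, r^4s, r^6s, r^8s, r^10s, r^12s, r^14s}, so |H| = 16.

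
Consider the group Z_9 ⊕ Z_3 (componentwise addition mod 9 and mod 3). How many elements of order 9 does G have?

18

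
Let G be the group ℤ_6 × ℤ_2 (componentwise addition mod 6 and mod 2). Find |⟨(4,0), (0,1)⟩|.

6

|⟨(4,0)⟩| = 3 and |⟨(0,1)⟩| = 2, so |H| is a multiple of lcm(3, 2) = 6 and divides |G| = 12.
Closing under the operation: H = {(0,0), (0,1), (2,0), (2,1), (4,0), (4,1)}, so |H| = 6.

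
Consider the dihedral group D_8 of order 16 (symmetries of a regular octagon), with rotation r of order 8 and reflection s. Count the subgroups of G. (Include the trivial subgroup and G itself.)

|G| = 16, so by Lagrange every subgroup order divides 16. Divisors: 1, 2, 4, 8, 16.
Subgroups by order — order 1: 1; order 2: 9; order 4: 5; order 8: 3; order 16: 1.
Total: 1 + 9 + 5 + 3 + 1 = 19.

19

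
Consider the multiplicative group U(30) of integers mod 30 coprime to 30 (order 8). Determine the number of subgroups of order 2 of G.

3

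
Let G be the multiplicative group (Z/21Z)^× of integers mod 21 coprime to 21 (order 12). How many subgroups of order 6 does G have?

|G| = 12 and 6 | 12, so subgroups of order 6 are possible by Lagrange.
The subgroups of order 6 are: {1, 4, 10, 13, 16, 19}; {1, 2, 4, 8, 11, 16}; {1, 4, 5, 16, 17, 20}.
So G has 3 subgroups of order 6.

3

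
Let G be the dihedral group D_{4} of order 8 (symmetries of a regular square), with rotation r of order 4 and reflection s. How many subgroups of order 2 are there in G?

5

|G| = 8 and 2 | 8, so subgroups of order 2 are possible by Lagrange.
The subgroups of order 2 are: {e, r^2}; {e, r^2s}; {e, r^3s}; {e, rs}; … (5 in all).
So G has 5 subgroups of order 2.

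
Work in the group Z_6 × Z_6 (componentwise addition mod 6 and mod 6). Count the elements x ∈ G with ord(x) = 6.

24

An element (a,b) has order lcm(ord(a), ord(b)); count pairs with lcm equal to 6.
Enumerating gives 24 such elements.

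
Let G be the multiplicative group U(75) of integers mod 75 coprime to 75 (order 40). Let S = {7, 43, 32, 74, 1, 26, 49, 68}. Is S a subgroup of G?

Yes

|S| = 8 divides |G| = 40, consistent with Lagrange.
S contains the identity, every element's inverse is in S, and S is closed under ·: it is a subgroup.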